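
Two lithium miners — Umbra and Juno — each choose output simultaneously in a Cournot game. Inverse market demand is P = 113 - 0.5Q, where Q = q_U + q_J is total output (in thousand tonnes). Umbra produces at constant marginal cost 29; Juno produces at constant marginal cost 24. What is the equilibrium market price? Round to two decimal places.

55.33

Umbra's profit: π_U = (113 - 0.5Q)q_U - (29q_U). Setting ∂π_U/∂q_U = 0: 84 - q_U - (1/2)(q_J) = 0.
Juno's first-order condition: 89 - q_J - (1/2)(q_U) = 0.
So q_U = (84 - (1/2)q_J) and q_J = (89 - (1/2)q_U).
Substituting one into the other gives q_U = 158/3 and q_J = 188/3.
Total output Q = 346/3, so price P = 113 - (1/2)·(346/3) = 166/3.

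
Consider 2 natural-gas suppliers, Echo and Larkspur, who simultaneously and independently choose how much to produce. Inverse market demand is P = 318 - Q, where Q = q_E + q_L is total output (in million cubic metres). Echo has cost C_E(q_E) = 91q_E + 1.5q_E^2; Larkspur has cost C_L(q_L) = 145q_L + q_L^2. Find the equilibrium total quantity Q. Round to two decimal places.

Echo's profit: π_E = (318 - Q)q_E - (91q_E + (3/2)q_E²). Setting ∂π_E/∂q_E = 0: 227 - 5q_E - (q_L) = 0.
Larkspur's first-order condition: 173 - 4q_L - (q_E) = 0.
Rearranging gives the reaction functions q_E = (227 - q_L)/5 and q_L = (173 - q_E)/4.
Solving the pair: q_E = 735/19, q_L = 638/19.
Total output Q = 735/19 + 638/19 = 1373/19.

72.26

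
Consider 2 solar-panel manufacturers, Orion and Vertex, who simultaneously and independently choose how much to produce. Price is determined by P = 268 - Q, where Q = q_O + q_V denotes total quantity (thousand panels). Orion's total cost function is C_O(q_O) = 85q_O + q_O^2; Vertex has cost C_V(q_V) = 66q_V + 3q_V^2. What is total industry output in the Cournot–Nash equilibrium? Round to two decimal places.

Orion's profit: π_O = (268 - Q)q_O - (85q_O + q_O²). Setting ∂π_O/∂q_O = 0: 183 - 4q_O - (q_V) = 0.
Vertex's first-order condition: 202 - 8q_V - (q_O) = 0.
Best responses: q_O = (183 - q_V)/4, q_V = (202 - q_O)/8.
Substituting one into the other gives q_O = 1262/31 and q_V = 625/31.
Total output Q = 1262/31 + 625/31 = 1887/31.

60.87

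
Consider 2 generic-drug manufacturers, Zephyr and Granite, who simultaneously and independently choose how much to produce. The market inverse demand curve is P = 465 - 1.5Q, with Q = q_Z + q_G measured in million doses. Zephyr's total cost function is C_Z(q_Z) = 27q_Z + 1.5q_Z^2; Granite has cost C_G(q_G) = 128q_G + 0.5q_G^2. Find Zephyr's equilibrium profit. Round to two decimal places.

9853.43

Zephyr's profit: π_Z = (465 - 1.5Q)q_Z - (27q_Z + (3/2)q_Z²). Setting ∂π_Z/∂q_Z = 0: 438 - 6q_Z - (3/2)(q_G) = 0.
Granite's first-order condition: 337 - 4q_G - (3/2)(q_Z) = 0.
Rearranging gives the reaction functions q_Z = (438 - (3/2)q_G)/6 and q_G = (337 - (3/2)q_Z)/4.
Solving the pair: q_Z = 1662/29, q_G = 1820/29.
Price P = 465 - (3/2)·120.0690 = 284.8966.
Zephyr's profit: 284.8966·(1662/29) - 27·(1662/29) - (3/2)(1662/29)² = 9853.4269.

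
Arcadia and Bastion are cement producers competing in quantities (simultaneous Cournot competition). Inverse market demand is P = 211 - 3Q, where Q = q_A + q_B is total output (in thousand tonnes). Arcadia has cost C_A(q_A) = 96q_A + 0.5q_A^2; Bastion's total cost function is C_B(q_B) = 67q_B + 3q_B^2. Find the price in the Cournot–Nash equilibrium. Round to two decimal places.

Arcadia's profit: π_A = (211 - 3Q)q_A - (96q_A + (1/2)q_A²). Setting ∂π_A/∂q_A = 0: 115 - 7q_A - 3(q_B) = 0.
Bastion's first-order condition: 144 - 12q_B - 3(q_A) = 0.
Best responses: q_A = (115 - 3q_B)/7, q_B = (144 - 3q_A)/12.
Substituting one into the other gives q_A = 316/25 and q_B = 221/25.
Total output Q = 537/25, so price P = 211 - 3·(537/25) = 146.5600.

146.56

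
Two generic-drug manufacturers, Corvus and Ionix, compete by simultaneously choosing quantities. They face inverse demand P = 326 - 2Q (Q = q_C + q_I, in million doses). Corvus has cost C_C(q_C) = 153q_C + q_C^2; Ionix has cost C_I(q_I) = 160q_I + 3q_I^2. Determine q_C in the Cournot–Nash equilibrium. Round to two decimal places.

Corvus's profit: π_C = (326 - 2Q)q_C - (153q_C + q_C²). Setting ∂π_C/∂q_C = 0: 173 - 6q_C - 2(q_I) = 0.
Ionix's first-order condition: 166 - 10q_I - 2(q_C) = 0.
Best responses: q_C = (173 - 2q_I)/6, q_I = (166 - 2q_C)/10.
Solving the pair: q_C = 699/28, q_I = 325/28.

24.96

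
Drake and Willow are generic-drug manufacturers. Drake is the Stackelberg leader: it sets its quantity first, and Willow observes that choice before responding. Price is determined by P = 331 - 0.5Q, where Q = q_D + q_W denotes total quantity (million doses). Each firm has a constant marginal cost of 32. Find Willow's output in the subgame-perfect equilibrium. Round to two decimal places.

The follower Willow best-responds to any q_D: π_W = (331 - 0.5Q)q_W - 32q_W.
∂π_W/∂q_W = 299 - (1/2)q_D - q_W = 0 gives the reaction function q_W = (299 - (1/2)q_D).
Drake substitutes q_W(q_D) into its own profit: π_D = q_D(331 - (1/2)q_D - (299 - (1/2)q_D)/2) - 32q_D = (363/2 - (1/4)q_D)q_D - 32q_D.
Maximising: ∂π_D/∂q_D = 299/2 - (1/2)q_D = 0, giving q_D = 299.
Then q_W = (299 - (1/2)·299) = 299/2.

149.50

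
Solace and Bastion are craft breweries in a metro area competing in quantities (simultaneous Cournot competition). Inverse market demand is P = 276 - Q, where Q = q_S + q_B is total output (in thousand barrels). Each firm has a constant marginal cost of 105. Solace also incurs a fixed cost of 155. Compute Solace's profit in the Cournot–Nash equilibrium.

3094

Each firm earns π_i = (276 - Q)q_i - 105q_i.
Setting ∂π_i/∂q_i = 0 with rivals' quantities fixed: 171 - 2q_i - q_j = 0.
With identical firms every q_j equals q_i, so q_j = q_i and 171 = 3q_i, giving q_i = 57.
Price P = 276 - 114 = 162.
Solace's profit: (162 - 105)·57 - 155 = 3094.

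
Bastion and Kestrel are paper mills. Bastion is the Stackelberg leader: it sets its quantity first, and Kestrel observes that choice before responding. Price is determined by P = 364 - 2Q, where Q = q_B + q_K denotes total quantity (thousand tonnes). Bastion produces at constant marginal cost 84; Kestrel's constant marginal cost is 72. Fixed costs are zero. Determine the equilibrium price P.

The follower Kestrel best-responds to any q_B: π_K = (364 - 2Q)q_K - 72q_K.
∂π_K/∂q_K = 292 - 2q_B - 4q_K = 0 gives the reaction function q_K = (292 - 2q_B)/4.
Bastion substitutes q_K(q_B) into its own profit: π_B = q_B(364 - 2q_B - (292 - 2q_B)/2) - 84q_B = (218 - q_B)q_B - 84q_B.
Leader FOC: 134 - 2q_B = 0, so q_B = 67.
Then q_K = (292 - 2·67)/4 = 79/2.
Total output Q = 213/2, so price P = 364 - 2·(213/2) = 151.

151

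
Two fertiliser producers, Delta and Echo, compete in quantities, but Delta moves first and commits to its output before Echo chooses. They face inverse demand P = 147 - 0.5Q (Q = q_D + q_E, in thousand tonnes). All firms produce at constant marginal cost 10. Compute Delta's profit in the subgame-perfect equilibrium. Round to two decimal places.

The follower Echo best-responds to any q_D: π_E = (147 - 0.5Q)q_E - 10q_E.
∂π_E/∂q_E = 137 - (1/2)q_D - q_E = 0 gives the reaction function q_E = (137 - (1/2)q_D).
Delta substitutes q_E(q_D) into its own profit: π_D = q_D(147 - (1/2)q_D - (137 - (1/2)q_D)/2) - 10q_D = (157/2 - (1/4)q_D)q_D - 10q_D.
Leader FOC: 137/2 - (1/2)q_D = 0, so q_D = 137.
Then q_E = (137 - (1/2)·137) = 137/2.
Price P = 147 - (1/2)·(411/2) = 177/4.
Delta's profit: (177/4 - 10)·137 = 4692.2500.

4692.25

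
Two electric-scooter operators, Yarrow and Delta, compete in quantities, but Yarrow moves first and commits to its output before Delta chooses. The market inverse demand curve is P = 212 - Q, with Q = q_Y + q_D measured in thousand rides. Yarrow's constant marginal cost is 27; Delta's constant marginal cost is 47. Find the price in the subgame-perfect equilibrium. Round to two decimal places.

78.25

The follower Delta best-responds to any q_Y: π_D = (212 - Q)q_D - 47q_D.
Setting the follower's marginal profit to zero, 165 - q_Y - 2q_D = 0, i.e. q_D = (165 - q_Y)/2.
The leader anticipates this reaction. Substituting into P = 212 - Q gives P = 259/2 - (1/2)q_Y, so π_Y = (259/2 - (1/2)q_Y)q_Y - 27q_Y.
Maximising: ∂π_Y/∂q_Y = 205/2 - q_Y = 0, giving q_Y = 205/2.
Then q_D = (165 - 205/2)/2 = 125/4.
Total output Q = 535/4, so price P = 212 - 535/4 = 313/4.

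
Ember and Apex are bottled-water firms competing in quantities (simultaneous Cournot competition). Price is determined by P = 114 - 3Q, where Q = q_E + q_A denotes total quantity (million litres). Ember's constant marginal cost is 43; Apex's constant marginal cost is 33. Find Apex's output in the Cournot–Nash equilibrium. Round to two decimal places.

10.11

Ember's profit: π_E = (114 - 3Q)q_E - (43q_E). Setting ∂π_E/∂q_E = 0: 71 - 6q_E - 3(q_A) = 0.
Apex's profit: π_A = (114 - 3Q)q_A - (33q_A). Setting ∂π_A/∂q_A = 0: 81 - 6q_A - 3(q_E) = 0.
Best responses: q_E = (71 - 3q_A)/6, q_A = (81 - 3q_E)/6.
Solving the pair: q_E = 61/9, q_A = 91/9.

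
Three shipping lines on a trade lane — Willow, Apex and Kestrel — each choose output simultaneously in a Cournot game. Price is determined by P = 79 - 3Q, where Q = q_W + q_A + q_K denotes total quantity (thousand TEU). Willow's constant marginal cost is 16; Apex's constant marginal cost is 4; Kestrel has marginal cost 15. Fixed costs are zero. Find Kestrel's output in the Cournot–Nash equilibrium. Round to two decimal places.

4.50

Willow's profit: π_W = (79 - 3Q)q_W - (16q_W). Setting ∂π_W/∂q_W = 0: 63 - 6q_W - 3(q_A + q_K) = 0.
Apex's profit: π_A = (79 - 3Q)q_A - (4q_A). Setting ∂π_A/∂q_A = 0: 75 - 6q_A - 3(q_W + q_K) = 0.
Kestrel's first-order condition: 64 - 6q_K - 3(q_W + q_A) = 0.
Adding the 3 conditions: 202 − 6Q − 6Q = 0, i.e. Q = 101/6.
Back-substituting: q_W = (63 − 101/2)/3 = 25/6, q_A = (75 − 101/2)/3 = 49/6, q_K = (64 − 101/2)/3 = 9/2.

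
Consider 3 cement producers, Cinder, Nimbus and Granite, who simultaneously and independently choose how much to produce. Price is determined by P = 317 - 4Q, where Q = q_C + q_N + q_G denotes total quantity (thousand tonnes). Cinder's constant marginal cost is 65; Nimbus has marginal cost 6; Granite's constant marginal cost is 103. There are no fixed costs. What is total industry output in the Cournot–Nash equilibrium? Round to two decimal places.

48.56

Cinder's profit: π_C = (317 - 4Q)q_C - (65q_C). Setting ∂π_C/∂q_C = 0: 252 - 8q_C - 4(q_N + q_G) = 0.
Nimbus's first-order condition: 311 - 8q_N - 4(q_C + q_G) = 0.
Granite's profit: π_G = (317 - 4Q)q_G - (103q_G). Setting ∂π_G/∂q_G = 0: 214 - 8q_G - 4(q_C + q_N) = 0.
Adding the 3 conditions: 777 − 8Q − 8Q = 0, i.e. Q = 777/16.
Back-substituting: q_C = (252 − 777/4)/4 = 231/16, q_N = (311 − 777/4)/4 = 467/16, q_G = (214 − 777/4)/4 = 79/16.
Total output Q = 231/16 + 467/16 + 79/16 = 777/16.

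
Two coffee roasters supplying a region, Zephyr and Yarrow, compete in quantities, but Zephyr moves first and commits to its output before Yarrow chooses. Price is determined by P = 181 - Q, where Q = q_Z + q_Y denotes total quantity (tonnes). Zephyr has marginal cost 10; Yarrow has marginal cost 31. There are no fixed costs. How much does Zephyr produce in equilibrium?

Solve by backward induction. Given q_Z, the follower Yarrow maximises π_Y = (181 - q_Z - q_Y)q_Y - 31q_Y.
∂π_Y/∂q_Y = 150 - q_Z - 2q_Y = 0 gives the reaction function q_Y = (150 - q_Z)/2.
Zephyr substitutes q_Y(q_Z) into its own profit: π_Z = q_Z(181 - q_Z - (150 - q_Z)/2) - 10q_Z = (106 - (1/2)q_Z)q_Z - 10q_Z.
Maximising: ∂π_Z/∂q_Z = 96 - q_Z = 0, giving q_Z = 96.
Then q_Y = (150 - 96)/2 = 27.

96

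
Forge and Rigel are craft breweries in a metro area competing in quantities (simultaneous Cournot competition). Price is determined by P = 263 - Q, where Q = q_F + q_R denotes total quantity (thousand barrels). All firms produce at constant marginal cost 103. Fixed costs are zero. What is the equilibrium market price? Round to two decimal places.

156.33

A representative firm's profit is π_i = q_i(263 - Q) - 103q_i.
Setting ∂π_i/∂q_i = 0 with rivals' quantities fixed: 160 - 2q_i - q_j = 0.
By symmetry each firm produces the same amount; substituting q_j = q_i yields q_i = 160/3.
Total output Q = 320/3, so price P = 263 - 320/3 = 469/3.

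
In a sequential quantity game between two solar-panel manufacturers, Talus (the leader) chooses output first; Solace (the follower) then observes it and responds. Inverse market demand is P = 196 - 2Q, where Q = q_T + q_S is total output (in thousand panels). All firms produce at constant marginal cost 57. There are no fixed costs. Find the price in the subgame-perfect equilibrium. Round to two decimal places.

91.75

Solve by backward induction. Given q_T, the follower Solace maximises π_S = (196 - 2q_T - 2q_S)q_S - 57q_S.
Setting the follower's marginal profit to zero, 139 - 2q_T - 4q_S = 0, i.e. q_S = (139 - 2q_T)/4.
Talus substitutes q_S(q_T) into its own profit: π_T = q_T(196 - 2q_T - (139 - 2q_T)/2) - 57q_T = (253/2 - q_T)q_T - 57q_T.
Leader FOC: 139/2 - 2q_T = 0, so q_T = 139/4.
Then q_S = (139 - 2·(139/4))/4 = 139/8.
Total output Q = 417/8, so price P = 196 - 2·(417/8) = 367/4.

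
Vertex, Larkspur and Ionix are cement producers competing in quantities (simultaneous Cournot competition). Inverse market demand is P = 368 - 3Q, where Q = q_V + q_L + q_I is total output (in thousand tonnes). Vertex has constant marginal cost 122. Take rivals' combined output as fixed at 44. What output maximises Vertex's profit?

With rivals' combined output fixed at 44, Vertex's profit is π_V = (368 - 3·44 - 3q_V)q_V - (122q_V) = (236 - 3q_V)q_V - (122q_V).
∂π_V/∂q_V = 114 - 6q_V = 0, so q_V = 19.

19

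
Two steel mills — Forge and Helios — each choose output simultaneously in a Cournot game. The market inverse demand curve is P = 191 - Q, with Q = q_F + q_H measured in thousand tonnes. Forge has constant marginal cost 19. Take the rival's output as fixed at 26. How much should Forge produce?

73

With the rival's output fixed at 26, Forge's profit is π_F = (191 - 26 - q_F)q_F - (19q_F) = (165 - q_F)q_F - (19q_F).
∂π_F/∂q_F = 146 - 2q_F = 0, so q_F = 73.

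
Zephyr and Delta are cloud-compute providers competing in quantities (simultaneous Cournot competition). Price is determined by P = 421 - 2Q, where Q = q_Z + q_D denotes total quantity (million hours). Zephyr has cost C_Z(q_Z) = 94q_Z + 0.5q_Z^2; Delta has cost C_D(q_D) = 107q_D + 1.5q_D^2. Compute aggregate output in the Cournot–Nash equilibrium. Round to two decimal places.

83.13

Zephyr's profit: π_Z = (421 - 2Q)q_Z - (94q_Z + (1/2)q_Z²). Setting ∂π_Z/∂q_Z = 0: 327 - 5q_Z - 2(q_D) = 0.
Delta's first-order condition: 314 - 7q_D - 2(q_Z) = 0.
Best responses: q_Z = (327 - 2q_D)/5, q_D = (314 - 2q_Z)/7.
Substituting one into the other gives q_Z = 1661/31 and q_D = 916/31.
Total output Q = 1661/31 + 916/31 = 83.1290.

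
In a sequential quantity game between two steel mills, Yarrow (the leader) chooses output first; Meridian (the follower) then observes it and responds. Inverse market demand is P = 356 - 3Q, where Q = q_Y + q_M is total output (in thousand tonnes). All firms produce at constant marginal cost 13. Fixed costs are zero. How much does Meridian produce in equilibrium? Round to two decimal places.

28.58

The follower Meridian best-responds to any q_Y: π_M = (356 - 3Q)q_M - 13q_M.
∂π_M/∂q_M = 343 - 3q_Y - 6q_M = 0 gives the reaction function q_M = (343 - 3q_Y)/6.
Yarrow substitutes q_M(q_Y) into its own profit: π_Y = q_Y(356 - 3q_Y - (343 - 3q_Y)/2) - 13q_Y = (369/2 - (3/2)q_Y)q_Y - 13q_Y.
The leader's first-order condition 343/2 - 3q_Y = 0 yields q_Y = 343/6.
Then q_M = (343 - 3·(343/6))/6 = 343/12.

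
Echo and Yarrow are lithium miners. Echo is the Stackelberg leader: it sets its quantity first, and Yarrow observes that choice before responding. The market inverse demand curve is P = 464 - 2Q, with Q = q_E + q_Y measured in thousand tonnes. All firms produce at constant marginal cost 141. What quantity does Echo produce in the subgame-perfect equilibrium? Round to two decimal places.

80.75

Solve by backward induction. Given q_E, the follower Yarrow maximises π_Y = (464 - 2q_E - 2q_Y)q_Y - 141q_Y.
∂π_Y/∂q_Y = 323 - 2q_E - 4q_Y = 0 gives the reaction function q_Y = (323 - 2q_E)/4.
The leader anticipates this reaction. Substituting into P = 464 - 2Q gives P = 605/2 - q_E, so π_E = (605/2 - q_E)q_E - 141q_E.
The leader's first-order condition 323/2 - 2q_E = 0 yields q_E = 323/4.
Then q_Y = (323 - 2·(323/4))/4 = 323/8.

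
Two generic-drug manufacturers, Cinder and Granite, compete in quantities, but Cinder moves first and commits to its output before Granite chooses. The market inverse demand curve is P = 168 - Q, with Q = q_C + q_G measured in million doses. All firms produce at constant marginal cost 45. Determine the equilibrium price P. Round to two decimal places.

Solve by backward induction. Given q_C, the follower Granite maximises π_G = (168 - q_C - q_G)q_G - 45q_G.
∂π_G/∂q_G = 123 - q_C - 2q_G = 0 gives the reaction function q_G = (123 - q_C)/2.
Cinder substitutes q_G(q_C) into its own profit: π_C = q_C(168 - q_C - (123 - q_C)/2) - 45q_C = (213/2 - (1/2)q_C)q_C - 45q_C.
Leader FOC: 123/2 - q_C = 0, so q_C = 123/2.
Then q_G = (123 - 123/2)/2 = 123/4.
Total output Q = 369/4, so price P = 168 - 369/4 = 303/4.

75.75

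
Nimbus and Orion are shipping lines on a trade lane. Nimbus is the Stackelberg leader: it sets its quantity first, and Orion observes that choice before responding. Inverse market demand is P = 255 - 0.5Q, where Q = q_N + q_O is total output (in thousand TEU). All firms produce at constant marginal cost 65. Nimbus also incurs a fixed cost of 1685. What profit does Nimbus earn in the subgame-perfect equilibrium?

7340

The follower Orion best-responds to any q_N: π_O = (255 - 0.5Q)q_O - 65q_O.
Follower FOC: 190 - (1/2)q_N - q_O = 0, so q_O(q_N) = (190 - (1/2)q_N).
Nimbus substitutes q_O(q_N) into its own profit: π_N = q_N(255 - (1/2)q_N - (190 - (1/2)q_N)/2) - 65q_N = (160 - (1/4)q_N)q_N - 65q_N.
Maximising: ∂π_N/∂q_N = 95 - (1/2)q_N = 0, giving q_N = 190.
Then q_O = (190 - (1/2)·190) = 95.
Price P = 255 - (1/2)·285 = 225/2.
Nimbus's profit: (225/2 - 65)·190 - 1685 = 7340.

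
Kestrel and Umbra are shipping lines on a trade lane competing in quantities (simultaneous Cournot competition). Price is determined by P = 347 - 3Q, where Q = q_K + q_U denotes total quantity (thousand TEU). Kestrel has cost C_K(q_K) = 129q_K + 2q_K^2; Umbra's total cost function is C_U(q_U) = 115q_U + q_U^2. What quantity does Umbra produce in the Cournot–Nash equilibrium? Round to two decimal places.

Kestrel's profit: π_K = (347 - 3Q)q_K - (129q_K + 2q_K²). Setting ∂π_K/∂q_K = 0: 218 - 10q_K - 3(q_U) = 0.
Umbra's profit: π_U = (347 - 3Q)q_U - (115q_U + q_U²). Setting ∂π_U/∂q_U = 0: 232 - 8q_U - 3(q_K) = 0.
Best responses: q_K = (218 - 3q_U)/10, q_U = (232 - 3q_K)/8.
Solving the pair: q_K = 1048/71, q_U = 1666/71.

23.46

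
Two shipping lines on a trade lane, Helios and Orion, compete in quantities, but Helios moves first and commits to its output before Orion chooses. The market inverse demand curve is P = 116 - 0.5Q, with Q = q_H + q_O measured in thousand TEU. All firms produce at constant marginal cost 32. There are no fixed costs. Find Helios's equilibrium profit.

Solve by backward induction. Given q_H, the follower Orion maximises π_O = (116 - (1/2)q_H - (1/2)q_O)q_O - 32q_O.
Follower FOC: 84 - (1/2)q_H - q_O = 0, so q_O(q_H) = (84 - (1/2)q_H).
The leader anticipates this reaction. Substituting into P = 116 - 0.5Q gives P = 74 - (1/4)q_H, so π_H = (74 - (1/4)q_H)q_H - 32q_H.
The leader's first-order condition 42 - (1/2)q_H = 0 yields q_H = 84.
Then q_O = (84 - (1/2)·84) = 42.
Price P = 116 - (1/2)·126 = 53.
Helios's profit: (53 - 32)·84 = 1764.

1764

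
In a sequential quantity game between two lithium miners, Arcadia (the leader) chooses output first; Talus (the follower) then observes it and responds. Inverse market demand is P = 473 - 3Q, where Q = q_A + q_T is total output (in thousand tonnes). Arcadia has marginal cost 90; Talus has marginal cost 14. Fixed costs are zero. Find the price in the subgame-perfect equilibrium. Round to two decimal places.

166.75

The follower Talus best-responds to any q_A: π_T = (473 - 3Q)q_T - 14q_T.
∂π_T/∂q_T = 459 - 3q_A - 6q_T = 0 gives the reaction function q_T = (459 - 3q_A)/6.
Arcadia substitutes q_T(q_A) into its own profit: π_A = q_A(473 - 3q_A - (459 - 3q_A)/2) - 90q_A = (487/2 - (3/2)q_A)q_A - 90q_A.
Maximising: ∂π_A/∂q_A = 307/2 - 3q_A = 0, giving q_A = 307/6.
Then q_T = (459 - 3·(307/6))/6 = 611/12.
Total output Q = 1225/12, so price P = 473 - 3·(1225/12) = 667/4.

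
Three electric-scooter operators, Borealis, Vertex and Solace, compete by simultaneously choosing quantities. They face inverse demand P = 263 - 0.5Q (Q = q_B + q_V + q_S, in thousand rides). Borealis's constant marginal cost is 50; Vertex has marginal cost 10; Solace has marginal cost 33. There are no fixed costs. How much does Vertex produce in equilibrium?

158

Borealis's profit: π_B = (263 - 0.5Q)q_B - (50q_B). Setting ∂π_B/∂q_B = 0: 213 - q_B - (1/2)(q_V + q_S) = 0.
Vertex's first-order condition: 253 - q_V - (1/2)(q_B + q_S) = 0.
Solace's profit: π_S = (263 - 0.5Q)q_S - (33q_S). Setting ∂π_S/∂q_S = 0: 230 - q_S - (1/2)(q_B + q_V) = 0.
Summing all 3 equations gives 696 − 2Q = 0, hence Q = 348.
Back-substituting: q_B = (213 − 174)/(1/2) = 78, q_V = (253 − 174)/(1/2) = 158, q_S = (230 − 174)/(1/2) = 112.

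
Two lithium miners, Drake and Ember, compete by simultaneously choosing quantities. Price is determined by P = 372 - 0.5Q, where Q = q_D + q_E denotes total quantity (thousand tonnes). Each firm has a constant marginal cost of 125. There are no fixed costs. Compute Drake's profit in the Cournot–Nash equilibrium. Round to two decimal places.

A representative firm's profit is π_i = q_i(372 - 0.5Q) - 125q_i.
First-order condition (treating rivals' output as given): 247 - q_i - (1/2)q_j = 0.
With identical firms every q_j equals q_i, so q_j = q_i and 247 = (3/2)q_i, giving q_i = 494/3.
Price P = 372 - (1/2)·(988/3) = 622/3.
Drake's profit: (622/3 - 125)·(494/3) = 13557.5556.

13557.56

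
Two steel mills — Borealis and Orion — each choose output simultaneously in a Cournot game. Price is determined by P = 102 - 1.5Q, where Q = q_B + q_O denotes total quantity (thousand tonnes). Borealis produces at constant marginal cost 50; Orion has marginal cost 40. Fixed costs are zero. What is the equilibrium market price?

Borealis's profit: π_B = (102 - 1.5Q)q_B - (50q_B). Setting ∂π_B/∂q_B = 0: 52 - 3q_B - (3/2)(q_O) = 0.
Orion's profit: π_O = (102 - 1.5Q)q_O - (40q_O). Setting ∂π_O/∂q_O = 0: 62 - 3q_O - (3/2)(q_B) = 0.
Best responses: q_B = (52 - (3/2)q_O)/3, q_O = (62 - (3/2)q_B)/3.
Solving the pair: q_B = 28/3, q_O = 16.
Total output Q = 76/3, so price P = 102 - (3/2)·(76/3) = 64.

64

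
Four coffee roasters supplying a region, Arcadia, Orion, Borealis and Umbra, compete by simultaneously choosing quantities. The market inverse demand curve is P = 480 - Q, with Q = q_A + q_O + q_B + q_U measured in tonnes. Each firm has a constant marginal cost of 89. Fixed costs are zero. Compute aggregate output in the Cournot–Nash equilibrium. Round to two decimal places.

Each firm earns π_i = (480 - Q)q_i - 89q_i.
First-order condition (treating rivals' output as given): 391 - 2q_i - Σ_{j≠i} q_j = 0.
By symmetry each firm produces the same amount; substituting Σ_{j≠i} q_j = 3q_i yields q_i = 391/5.
Total output Q = 391/5 + 391/5 + 391/5 + 391/5 = 1564/5.

312.80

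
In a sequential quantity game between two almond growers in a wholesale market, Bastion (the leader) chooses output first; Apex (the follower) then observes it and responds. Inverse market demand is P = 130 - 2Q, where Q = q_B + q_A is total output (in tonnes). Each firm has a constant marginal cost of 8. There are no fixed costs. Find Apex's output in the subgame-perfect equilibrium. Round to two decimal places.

The follower Apex best-responds to any q_B: π_A = (130 - 2Q)q_A - 8q_A.
∂π_A/∂q_A = 122 - 2q_B - 4q_A = 0 gives the reaction function q_A = (122 - 2q_B)/4.
The leader anticipates this reaction. Substituting into P = 130 - 2Q gives P = 69 - q_B, so π_B = (69 - q_B)q_B - 8q_B.
Maximising: ∂π_B/∂q_B = 61 - 2q_B = 0, giving q_B = 61/2.
Then q_A = (122 - 2·(61/2))/4 = 61/4.

15.25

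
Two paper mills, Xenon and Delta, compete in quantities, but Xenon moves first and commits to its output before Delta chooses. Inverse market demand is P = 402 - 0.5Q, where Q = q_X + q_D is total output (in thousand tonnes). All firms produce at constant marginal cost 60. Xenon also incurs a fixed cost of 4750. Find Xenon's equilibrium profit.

The follower Delta best-responds to any q_X: π_D = (402 - 0.5Q)q_D - 60q_D.
Setting the follower's marginal profit to zero, 342 - (1/2)q_X - q_D = 0, i.e. q_D = (342 - (1/2)q_X).
The leader anticipates this reaction. Substituting into P = 402 - 0.5Q gives P = 231 - (1/4)q_X, so π_X = (231 - (1/4)q_X)q_X - 60q_X.
Maximising: ∂π_X/∂q_X = 171 - (1/2)q_X = 0, giving q_X = 342.
Then q_D = (342 - (1/2)·342) = 171.
Price P = 402 - (1/2)·513 = 291/2.
Xenon's profit: (291/2 - 60)·342 - 4750 = 24491.

24491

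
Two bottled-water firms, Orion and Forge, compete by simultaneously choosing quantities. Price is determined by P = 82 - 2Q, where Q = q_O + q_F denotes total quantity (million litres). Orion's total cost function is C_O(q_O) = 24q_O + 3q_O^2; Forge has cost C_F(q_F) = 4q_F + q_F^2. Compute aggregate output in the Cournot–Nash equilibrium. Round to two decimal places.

Orion's profit: π_O = (82 - 2Q)q_O - (24q_O + 3q_O²). Setting ∂π_O/∂q_O = 0: 58 - 10q_O - 2(q_F) = 0.
Forge's profit: π_F = (82 - 2Q)q_F - (4q_F + q_F²). Setting ∂π_F/∂q_F = 0: 78 - 6q_F - 2(q_O) = 0.
Best responses: q_O = (58 - 2q_F)/10, q_F = (78 - 2q_O)/6.
Substituting one into the other gives q_O = 24/7 and q_F = 83/7.
Total output Q = 24/7 + 83/7 = 107/7.

15.29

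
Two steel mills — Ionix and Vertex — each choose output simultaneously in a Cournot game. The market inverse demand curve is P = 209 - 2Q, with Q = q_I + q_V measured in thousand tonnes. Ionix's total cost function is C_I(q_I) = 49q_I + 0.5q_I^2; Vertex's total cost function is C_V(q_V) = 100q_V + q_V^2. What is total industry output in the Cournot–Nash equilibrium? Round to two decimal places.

37.19

Ionix's profit: π_I = (209 - 2Q)q_I - (49q_I + (1/2)q_I²). Setting ∂π_I/∂q_I = 0: 160 - 5q_I - 2(q_V) = 0.
Vertex's first-order condition: 109 - 6q_V - 2(q_I) = 0.
So q_I = (160 - 2q_V)/5 and q_V = (109 - 2q_I)/6.
Solving the pair: q_I = 371/13, q_V = 225/26.
Total output Q = 371/13 + 225/26 = 967/26.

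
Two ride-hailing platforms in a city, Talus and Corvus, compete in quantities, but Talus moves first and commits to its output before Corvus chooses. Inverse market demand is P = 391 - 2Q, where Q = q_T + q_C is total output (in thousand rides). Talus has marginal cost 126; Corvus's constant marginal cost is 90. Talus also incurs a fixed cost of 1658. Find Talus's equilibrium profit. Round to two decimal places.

1619.56

Solve by backward induction. Given q_T, the follower Corvus maximises π_C = (391 - 2q_T - 2q_C)q_C - 90q_C.
Setting the follower's marginal profit to zero, 301 - 2q_T - 4q_C = 0, i.e. q_C = (301 - 2q_T)/4.
The leader anticipates this reaction. Substituting into P = 391 - 2Q gives P = 481/2 - q_T, so π_T = (481/2 - q_T)q_T - 126q_T.
The leader's first-order condition 229/2 - 2q_T = 0 yields q_T = 229/4.
Then q_C = (301 - 2·(229/4))/4 = 373/8.
Price P = 391 - 2·(831/8) = 733/4.
Talus's profit: (733/4 - 126)·(229/4) - 1658 = 1619.5625.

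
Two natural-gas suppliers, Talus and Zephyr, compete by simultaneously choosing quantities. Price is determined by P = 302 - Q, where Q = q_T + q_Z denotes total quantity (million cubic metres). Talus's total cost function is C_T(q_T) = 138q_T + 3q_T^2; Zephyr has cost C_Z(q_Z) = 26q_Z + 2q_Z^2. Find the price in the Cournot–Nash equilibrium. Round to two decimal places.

Talus's profit: π_T = (302 - Q)q_T - (138q_T + 3q_T²). Setting ∂π_T/∂q_T = 0: 164 - 8q_T - (q_Z) = 0.
Zephyr's profit: π_Z = (302 - Q)q_Z - (26q_Z + 2q_Z²). Setting ∂π_Z/∂q_Z = 0: 276 - 6q_Z - (q_T) = 0.
So q_T = (164 - q_Z)/8 and q_Z = (276 - q_T)/6.
Solving the pair: q_T = 708/47, q_Z = 43.4894.
Total output Q = 58.5532, so price P = 302 - 58.5532 = 243.4468.

243.45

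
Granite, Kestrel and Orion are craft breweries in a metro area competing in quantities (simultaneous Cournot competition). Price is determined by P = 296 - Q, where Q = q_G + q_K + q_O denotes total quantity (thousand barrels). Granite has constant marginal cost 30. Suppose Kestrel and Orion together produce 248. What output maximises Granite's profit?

9

With rivals' combined output fixed at 248, Granite's profit is π_G = (296 - 248 - q_G)q_G - (30q_G) = (48 - q_G)q_G - (30q_G).
∂π_G/∂q_G = 18 - 2q_G = 0, so q_G = 9.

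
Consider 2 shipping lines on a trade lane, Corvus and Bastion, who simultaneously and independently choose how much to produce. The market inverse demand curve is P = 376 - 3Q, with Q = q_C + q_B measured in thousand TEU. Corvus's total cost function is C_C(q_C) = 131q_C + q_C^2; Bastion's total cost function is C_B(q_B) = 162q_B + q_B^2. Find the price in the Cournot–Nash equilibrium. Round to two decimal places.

Corvus's profit: π_C = (376 - 3Q)q_C - (131q_C + q_C²). Setting ∂π_C/∂q_C = 0: 245 - 8q_C - 3(q_B) = 0.
Bastion's first-order condition: 214 - 8q_B - 3(q_C) = 0.
Best responses: q_C = (245 - 3q_B)/8, q_B = (214 - 3q_C)/8.
Solving the pair: q_C = 1318/55, q_B = 977/55.
Total output Q = 459/11, so price P = 376 - 3·(459/11) = 250.8182.

250.82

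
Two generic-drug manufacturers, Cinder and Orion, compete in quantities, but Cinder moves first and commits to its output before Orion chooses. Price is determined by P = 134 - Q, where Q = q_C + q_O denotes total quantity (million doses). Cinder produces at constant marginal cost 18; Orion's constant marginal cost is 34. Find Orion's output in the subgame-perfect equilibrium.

17

Solve by backward induction. Given q_C, the follower Orion maximises π_O = (134 - q_C - q_O)q_O - 34q_O.
Setting the follower's marginal profit to zero, 100 - q_C - 2q_O = 0, i.e. q_O = (100 - q_C)/2.
Cinder substitutes q_O(q_C) into its own profit: π_C = q_C(134 - q_C - (100 - q_C)/2) - 18q_C = (84 - (1/2)q_C)q_C - 18q_C.
Maximising: ∂π_C/∂q_C = 66 - q_C = 0, giving q_C = 66.
Then q_O = (100 - 66)/2 = 17.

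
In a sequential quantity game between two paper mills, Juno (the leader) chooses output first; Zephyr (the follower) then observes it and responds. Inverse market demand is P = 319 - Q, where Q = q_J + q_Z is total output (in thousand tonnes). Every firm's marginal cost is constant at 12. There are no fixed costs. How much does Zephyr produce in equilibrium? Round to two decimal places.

76.75

Solve by backward induction. Given q_J, the follower Zephyr maximises π_Z = (319 - q_J - q_Z)q_Z - 12q_Z.
∂π_Z/∂q_Z = 307 - q_J - 2q_Z = 0 gives the reaction function q_Z = (307 - q_J)/2.
Juno substitutes q_Z(q_J) into its own profit: π_J = q_J(319 - q_J - (307 - q_J)/2) - 12q_J = (331/2 - (1/2)q_J)q_J - 12q_J.
Maximising: ∂π_J/∂q_J = 307/2 - q_J = 0, giving q_J = 307/2.
Then q_Z = (307 - 307/2)/2 = 307/4.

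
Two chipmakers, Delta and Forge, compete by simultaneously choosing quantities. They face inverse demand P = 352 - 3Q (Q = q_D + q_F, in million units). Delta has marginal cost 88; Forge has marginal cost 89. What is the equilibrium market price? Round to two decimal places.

Delta's profit: π_D = (352 - 3Q)q_D - (88q_D). Setting ∂π_D/∂q_D = 0: 264 - 6q_D - 3(q_F) = 0.
Forge's profit: π_F = (352 - 3Q)q_F - (89q_F). Setting ∂π_F/∂q_F = 0: 263 - 6q_F - 3(q_D) = 0.
So q_D = (264 - 3q_F)/6 and q_F = (263 - 3q_D)/6.
Solving the pair: q_D = 265/9, q_F = 262/9.
Total output Q = 527/9, so price P = 352 - 3·(527/9) = 529/3.

176.33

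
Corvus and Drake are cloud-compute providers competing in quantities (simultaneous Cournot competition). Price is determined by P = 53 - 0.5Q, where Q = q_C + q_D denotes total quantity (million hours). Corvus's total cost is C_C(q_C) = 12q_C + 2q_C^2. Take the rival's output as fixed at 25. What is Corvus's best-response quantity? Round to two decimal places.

With the rival's output fixed at 25, Corvus's profit is π_C = (53 - (1/2)·25 - (1/2)q_C)q_C - (12q_C + 2q_C²) = (81/2 - (1/2)q_C)q_C - (12q_C + 2q_C²).
∂π_C/∂q_C = 57/2 - 5q_C = 0, so q_C = 57/10.

5.70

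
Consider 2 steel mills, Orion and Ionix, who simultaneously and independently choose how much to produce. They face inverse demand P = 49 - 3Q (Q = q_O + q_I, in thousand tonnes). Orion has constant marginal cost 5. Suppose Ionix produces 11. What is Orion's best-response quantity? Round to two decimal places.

With the rival's output fixed at 11, Orion's profit is π_O = (49 - 3·11 - 3q_O)q_O - (5q_O) = (16 - 3q_O)q_O - (5q_O).
∂π_O/∂q_O = 11 - 6q_O = 0, so q_O = 11/6.

1.83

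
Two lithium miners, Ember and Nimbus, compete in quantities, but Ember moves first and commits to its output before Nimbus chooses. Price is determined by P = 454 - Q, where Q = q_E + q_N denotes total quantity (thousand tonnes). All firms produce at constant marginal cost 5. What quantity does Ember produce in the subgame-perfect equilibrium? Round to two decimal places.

224.50

Solve by backward induction. Given q_E, the follower Nimbus maximises π_N = (454 - q_E - q_N)q_N - 5q_N.
Setting the follower's marginal profit to zero, 449 - q_E - 2q_N = 0, i.e. q_N = (449 - q_E)/2.
The leader anticipates this reaction. Substituting into P = 454 - Q gives P = 459/2 - (1/2)q_E, so π_E = (459/2 - (1/2)q_E)q_E - 5q_E.
Maximising: ∂π_E/∂q_E = 449/2 - q_E = 0, giving q_E = 449/2.
Then q_N = (449 - 449/2)/2 = 449/4.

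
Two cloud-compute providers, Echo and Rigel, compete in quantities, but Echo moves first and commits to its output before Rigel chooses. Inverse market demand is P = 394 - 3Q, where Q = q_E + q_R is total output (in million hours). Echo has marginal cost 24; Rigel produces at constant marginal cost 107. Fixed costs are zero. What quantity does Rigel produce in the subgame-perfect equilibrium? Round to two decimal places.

10.08

Solve by backward induction. Given q_E, the follower Rigel maximises π_R = (394 - 3q_E - 3q_R)q_R - 107q_R.
Setting the follower's marginal profit to zero, 287 - 3q_E - 6q_R = 0, i.e. q_R = (287 - 3q_E)/6.
The leader anticipates this reaction. Substituting into P = 394 - 3Q gives P = 501/2 - (3/2)q_E, so π_E = (501/2 - (3/2)q_E)q_E - 24q_E.
The leader's first-order condition 453/2 - 3q_E = 0 yields q_E = 151/2.
Then q_R = (287 - 3·(151/2))/6 = 121/12.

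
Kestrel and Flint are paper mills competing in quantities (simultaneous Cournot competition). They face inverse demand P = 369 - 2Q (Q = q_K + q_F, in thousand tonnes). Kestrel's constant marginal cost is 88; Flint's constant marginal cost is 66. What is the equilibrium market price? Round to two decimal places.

174.33

Kestrel's profit: π_K = (369 - 2Q)q_K - (88q_K). Setting ∂π_K/∂q_K = 0: 281 - 4q_K - 2(q_F) = 0.
Flint's first-order condition: 303 - 4q_F - 2(q_K) = 0.
So q_K = (281 - 2q_F)/4 and q_F = (303 - 2q_K)/4.
Substituting one into the other gives q_K = 259/6 and q_F = 325/6.
Total output Q = 292/3, so price P = 369 - 2·(292/3) = 523/3.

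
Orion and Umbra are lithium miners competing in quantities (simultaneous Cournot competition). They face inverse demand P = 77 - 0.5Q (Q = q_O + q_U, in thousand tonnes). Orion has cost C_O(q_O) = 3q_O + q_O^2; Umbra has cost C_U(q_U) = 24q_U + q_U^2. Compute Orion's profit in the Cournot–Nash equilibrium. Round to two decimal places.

748.80

Orion's profit: π_O = (77 - 0.5Q)q_O - (3q_O + q_O²). Setting ∂π_O/∂q_O = 0: 74 - 3q_O - (1/2)(q_U) = 0.
Umbra's profit: π_U = (77 - 0.5Q)q_U - (24q_U + q_U²). Setting ∂π_U/∂q_U = 0: 53 - 3q_U - (1/2)(q_O) = 0.
Best responses: q_O = (74 - (1/2)q_U)/3, q_U = (53 - (1/2)q_O)/3.
Solving the pair: q_O = 782/35, q_U = 488/35.
Price P = 77 - (1/2)·(254/7) = 412/7.
Orion's profit: (412/7)·(782/35) - 3·(782/35) - (782/35)² = 748.8049.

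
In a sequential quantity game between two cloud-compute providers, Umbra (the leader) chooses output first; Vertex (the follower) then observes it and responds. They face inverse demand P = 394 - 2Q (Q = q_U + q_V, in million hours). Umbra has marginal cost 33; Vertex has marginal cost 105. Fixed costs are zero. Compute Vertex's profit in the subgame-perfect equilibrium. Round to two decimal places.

657.03

The follower Vertex best-responds to any q_U: π_V = (394 - 2Q)q_V - 105q_V.
Follower FOC: 289 - 2q_U - 4q_V = 0, so q_V(q_U) = (289 - 2q_U)/4.
Umbra substitutes q_V(q_U) into its own profit: π_U = q_U(394 - 2q_U - (289 - 2q_U)/2) - 33q_U = (499/2 - q_U)q_U - 33q_U.
The leader's first-order condition 433/2 - 2q_U = 0 yields q_U = 433/4.
Then q_V = (289 - 2·(433/4))/4 = 145/8.
Price P = 394 - 2·(1011/8) = 565/4.
Vertex's profit: (565/4 - 105)·(145/8) = 657.0313.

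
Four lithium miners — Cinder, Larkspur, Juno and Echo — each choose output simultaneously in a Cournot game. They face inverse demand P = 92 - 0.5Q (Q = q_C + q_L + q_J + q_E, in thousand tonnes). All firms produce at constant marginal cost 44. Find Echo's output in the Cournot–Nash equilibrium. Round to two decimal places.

Each firm earns π_i = (92 - 0.5Q)q_i - 44q_i.
Setting ∂π_i/∂q_i = 0 with rivals' quantities fixed: 48 - q_i - (1/2)·Σ_{j≠i} q_j = 0.
By symmetry each firm produces the same amount; substituting Σ_{j≠i} q_j = 3q_i yields q_i = 48/(5/2) = 96/5.

19.20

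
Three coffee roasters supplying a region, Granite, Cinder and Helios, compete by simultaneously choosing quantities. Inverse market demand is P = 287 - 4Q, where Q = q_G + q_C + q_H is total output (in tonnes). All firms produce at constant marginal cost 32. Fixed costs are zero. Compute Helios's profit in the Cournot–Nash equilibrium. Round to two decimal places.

Each firm earns π_i = (287 - 4Q)q_i - 32q_i.
First-order condition (treating rivals' output as given): 255 - 8q_i - 4·Σ_{j≠i} q_j = 0.
By symmetry each firm produces the same amount; substituting Σ_{j≠i} q_j = 2q_i yields q_i = 255/16.
Price P = 287 - 4·(765/16) = 383/4.
Helios's profit: (383/4 - 32)·(255/16) = 1016.0156.

1016.02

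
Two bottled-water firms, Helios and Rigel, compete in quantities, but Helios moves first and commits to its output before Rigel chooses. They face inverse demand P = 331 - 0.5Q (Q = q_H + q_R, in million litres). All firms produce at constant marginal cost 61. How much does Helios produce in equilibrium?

270

Solve by backward induction. Given q_H, the follower Rigel maximises π_R = (331 - (1/2)q_H - (1/2)q_R)q_R - 61q_R.
Follower FOC: 270 - (1/2)q_H - q_R = 0, so q_R(q_H) = (270 - (1/2)q_H).
The leader anticipates this reaction. Substituting into P = 331 - 0.5Q gives P = 196 - (1/4)q_H, so π_H = (196 - (1/4)q_H)q_H - 61q_H.
Leader FOC: 135 - (1/2)q_H = 0, so q_H = 270.
Then q_R = (270 - (1/2)·270) = 135.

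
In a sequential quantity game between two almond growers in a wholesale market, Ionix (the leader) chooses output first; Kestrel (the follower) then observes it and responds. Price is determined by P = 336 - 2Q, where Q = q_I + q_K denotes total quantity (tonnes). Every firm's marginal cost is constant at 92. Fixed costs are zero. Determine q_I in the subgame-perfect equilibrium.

61

The follower Kestrel best-responds to any q_I: π_K = (336 - 2Q)q_K - 92q_K.
∂π_K/∂q_K = 244 - 2q_I - 4q_K = 0 gives the reaction function q_K = (244 - 2q_I)/4.
The leader anticipates this reaction. Substituting into P = 336 - 2Q gives P = 214 - q_I, so π_I = (214 - q_I)q_I - 92q_I.
Maximising: ∂π_I/∂q_I = 122 - 2q_I = 0, giving q_I = 61.
Then q_K = (244 - 2·61)/4 = 61/2.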